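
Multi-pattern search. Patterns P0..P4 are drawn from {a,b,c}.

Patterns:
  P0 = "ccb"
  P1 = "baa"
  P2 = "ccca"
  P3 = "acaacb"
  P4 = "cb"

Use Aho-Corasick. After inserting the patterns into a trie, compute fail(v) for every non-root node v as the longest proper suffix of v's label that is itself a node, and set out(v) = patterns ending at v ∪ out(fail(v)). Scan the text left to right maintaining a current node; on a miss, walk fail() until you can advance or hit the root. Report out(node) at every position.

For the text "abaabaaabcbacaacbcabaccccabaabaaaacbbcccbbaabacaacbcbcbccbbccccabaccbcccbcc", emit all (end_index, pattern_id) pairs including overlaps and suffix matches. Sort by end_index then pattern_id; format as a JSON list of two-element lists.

Build automaton:
Trie (insert patterns):
  n0 'ε': a→9 b→4 c→1
  n1 'c': b→15 c→2
  n2 'cc': b→3 c→7
  n3 'ccb': ·  ←P0
  n4 'b': a→5
  n5 'ba': a→6
  n6 'baa': ·  ←P1
  n7 'ccc': a→8
  n8 'ccca': ·  ←P2
  n9 'a': c→10
  n10 'ac': a→11
  n11 'aca': a→12
  n12 'acaa': c→13
  n13 'acaac': b→14
  n14 'acaacb': ·  ←P3
  n15 'cb': ·  ←P4

Failure links (BFS by depth):
  n1('c'): parent n0 fail=0; on 'c' 0 → fail=0;  out ∅∪∅=∅
  n4('b'): parent n0 fail=0; on 'b' 0 → fail=0;  out ∅∪∅=∅
  n9('a'): parent n0 fail=0; on 'a' 0 → fail=0;  out ∅∪∅=∅
  n2('cc'): parent n1 fail=0; on 'c' 0 → fail=1;  out ∅∪∅=∅
  n5('ba'): parent n4 fail=0; on 'a' 0 → fail=9;  out ∅∪∅=∅
  n10('ac'): parent n9 fail=0; on 'c' 0 → fail=1;  out ∅∪∅=∅
  n15('cb'): parent n1 fail=0; on 'b' 0 → fail=4;  out {4}∪∅={4}
  n3('ccb'): parent n2 fail=1; on 'b' 1 → fail=15;  out {0}∪{4}={0,4}
  n6('baa'): parent n5 fail=9; on 'a' 9→0 → fail=9;  out {1}∪∅={1}
  n7('ccc'): parent n2 fail=1; on 'c' 1 → fail=2;  out ∅∪∅=∅
  n11('aca'): parent n10 fail=1; on 'a' 1→0 → fail=9;  out ∅∪∅=∅
  n8('ccca'): parent n7 fail=2; on 'a' 2→1→0 → fail=9;  out {2}∪∅={2}
  n12('acaa'): parent n11 fail=9; on 'a' 9→0 → fail=9;  out ∅∪∅=∅
  n13('acaac'): parent n12 fail=9; on 'c' 9 → fail=10;  out ∅∪∅=∅
  n14('acaacb'): parent n13 fail=10; on 'b' 10→1 → fail=15;  out {3}∪{4}={3,4}

Scan:
i=0 'a': node 0→9
i=1 'b': node 9→4 ·f
i=2 'a': node 4→5
i=3 'a': node 5→6  → match P1@[1:3]
i=4 'b': node 6→4 ·f
i=5 'a': node 4→5
i=6 'a': node 5→6  → match P1@[4:6]
i=7 'a': node 6→9 ·f
i=8 'b': node 9→4 ·f
i=9 'c': node 4→1 ·f
i=10 'b': node 1→15  → match P4@[9:10]
i=11 'a': node 15→5 ·f
i=12 'c': node 5→10 ·f
i=13 'a': node 10→11
i=14 'a': node 11→12
i=15 'c': node 12→13
i=16 'b': node 13→14  → match P3@[11:16],P4@[15:16]
i=17 'c': node 14→1 ·f
i=18 'a': node 1→9 ·f
i=19 'b': node 9→4 ·f
i=20 'a': node 4→5
i=21 'c': node 5→10 ·f
i=22 'c': node 10→2 ·f
i=23 'c': node 2→7
i=24 'c': node 7→7 ·f
i=25 'a': node 7→8  → match P2@[22:25]
i=26 'b': node 8→4 ·f
i=27 'a': node 4→5
i=28 'a': node 5→6  → match P1@[26:28]
i=29 'b': node 6→4 ·f
i=30 'a': node 4→5
i=31 'a': node 5→6  → match P1@[29:31]
i=32 'a': node 6→9 ·f
i=33 'a': node 9→9 ·f
i=34 'c': node 9→10
i=35 'b': node 10→15 ·f  → match P4@[34:35]
i=36 'b': node 15→4 ·f
i=37 'c': node 4→1 ·f
i=38 'c': node 1→2
i=39 'c': node 2→7
i=40 'b': node 7→3 ·f  → match P0@[38:40],P4@[39:40]
i=41 'b': node 3→4 ·f
i=42 'a': node 4→5
i=43 'a': node 5→6  → match P1@[41:43]
i=44 'b': node 6→4 ·f
i=45 'a': node 4→5
i=46 'c': node 5→10 ·f
i=47 'a': node 10→11
i=48 'a': node 11→12
i=49 'c': node 12→13
i=50 'b': node 13→14  → match P3@[45:50],P4@[49:50]
i=51 'c': node 14→1 ·f
i=52 'b': node 1→15  → match P4@[51:52]
i=53 'c': node 15→1 ·f
i=54 'b': node 1→15  → match P4@[53:54]
i=55 'c': node 15→1 ·f
i=56 'c': node 1→2
i=57 'b': node 2→3  → match P0@[55:57],P4@[56:57]
i=58 'b': node 3→4 ·f
i=59 'c': node 4→1 ·f
i=60 'c': node 1→2
i=61 'c': node 2→7
i=62 'c': node 7→7 ·f
i=63 'a': node 7→8  → match P2@[60:63]
i=64 'b': node 8→4 ·f
i=65 'a': node 4→5
i=66 'c': node 5→10 ·f
i=67 'c': node 10→2 ·f
i=68 'b': node 2→3  → match P0@[66:68],P4@[67:68]
i=69 'c': node 3→1 ·f
i=70 'c': node 1→2
i=71 'c': node 2→7
i=72 'b': node 7→3 ·f  → match P0@[70:72],P4@[71:72]
i=73 'c': node 3→1 ·f
i=74 'c': node 1→2

Result: [[3,1],[6,1],[10,4],[16,3],[16,4],[25,2],[28,1],[31,1],[35,4],[40,0],[40,4],[43,1],[50,3],[50,4],[52,4],[54,4],[57,0],[57,4],[63,2],[68,0],[68,4],[72,0],[72,4]]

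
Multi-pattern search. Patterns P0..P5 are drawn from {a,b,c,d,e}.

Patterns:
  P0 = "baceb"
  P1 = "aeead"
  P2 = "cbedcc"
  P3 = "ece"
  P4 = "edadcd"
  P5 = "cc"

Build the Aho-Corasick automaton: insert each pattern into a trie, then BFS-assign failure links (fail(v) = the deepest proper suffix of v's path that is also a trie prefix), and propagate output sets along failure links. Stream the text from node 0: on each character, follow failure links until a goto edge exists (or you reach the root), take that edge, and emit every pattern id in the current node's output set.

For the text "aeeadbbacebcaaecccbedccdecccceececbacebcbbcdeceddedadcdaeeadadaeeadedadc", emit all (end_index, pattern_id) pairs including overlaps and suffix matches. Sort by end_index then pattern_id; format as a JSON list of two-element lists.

Build automaton:
Trie nodes:
  n0 'ε': a→6 b→1 c→11 e→17
  n1 'b': a→2
  n2 'ba': c→3
  n3 'bac': e→4
  n4 'bace': b→5
  n5 'baceb': ·  ←P0
  n6 'a': e→7
  n7 'ae': e→8
  n8 'aee': a→9
  n9 'aeea': d→10
  n10 'aeead': ·  ←P1
  n11 'c': b→12 c→25
  n12 'cb': e→13
  n13 'cbe': d→14
  n14 'cbed': c→15
  n15 'cbedc': c→16
  n16 'cbedcc': ·  ←P2
  n17 'e': c→18 d→20
  n18 'ec': e→19
  n19 'ece': ·  ←P3
  n20 'ed': a→21
  n21 'eda': d→22
  n22 'edad': c→23
  n23 'edadc': d→24
  n24 'edadcd': ·  ←P4
  n25 'cc': ·  ←P5

BFS fail/out derivation:
  n1('b'): parent n0 fail=0; on 'b' 0 → fail=0;  out ∅∪∅=∅
  n6('a'): parent n0 fail=0; on 'a' 0 → fail=0;  out ∅∪∅=∅
  n11('c'): parent n0 fail=0; on 'c' 0 → fail=0;  out ∅∪∅=∅
  n17('e'): parent n0 fail=0; on 'e' 0 → fail=0;  out ∅∪∅=∅
  n2('ba'): parent n1 fail=0; on 'a' 0 → fail=6;  out ∅∪∅=∅
  n7('ae'): parent n6 fail=0; on 'e' 0 → fail=17;  out ∅∪∅=∅
  n12('cb'): parent n11 fail=0; on 'b' 0 → fail=1;  out ∅∪∅=∅
  n18('ec'): parent n17 fail=0; on 'c' 0 → fail=11;  out ∅∪∅=∅
  n20('ed'): parent n17 fail=0; on 'd' 0 → fail=0;  out ∅∪∅=∅
  n25('cc'): parent n11 fail=0; on 'c' 0 → fail=11;  out {5}∪∅={5}
  n3('bac'): parent n2 fail=6; on 'c' 6→0 → fail=11;  out ∅∪∅=∅
  n8('aee'): parent n7 fail=17; on 'e' 17→0 → fail=17;  out ∅∪∅=∅
  n13('cbe'): parent n12 fail=1; on 'e' 1→0 → fail=17;  out ∅∪∅=∅
  n19('ece'): parent n18 fail=11; on 'e' 11→0 → fail=17;  out {3}∪∅={3}
  n21('eda'): parent n20 fail=0; on 'a' 0 → fail=6;  out ∅∪∅=∅
  n4('bace'): parent n3 fail=11; on 'e' 11→0 → fail=17;  out ∅∪∅=∅
  n9('aeea'): parent n8 fail=17; on 'a' 17→0 → fail=6;  out ∅∪∅=∅
  n14('cbed'): parent n13 fail=17; on 'd' 17 → fail=20;  out ∅∪∅=∅
  n22('edad'): parent n21 fail=6; on 'd' 6→0 → fail=0;  out ∅∪∅=∅
  n5('baceb'): parent n4 fail=17; on 'b' 17→0 → fail=1;  out {0}∪∅={0}
  n10('aeead'): parent n9 fail=6; on 'd' 6→0 → fail=0;  out {1}∪∅={1}
  n15('cbedc'): parent n14 fail=20; on 'c' 20→0 → fail=11;  out ∅∪∅=∅
  n23('edadc'): parent n22 fail=0; on 'c' 0 → fail=11;  out ∅∪∅=∅
  n16('cbedcc'): parent n15 fail=11; on 'c' 11 → fail=25;  out {2}∪{5}={2,5}
  n24('edadcd'): parent n23 fail=11; on 'd' 11→0 → fail=0;  out {4}∪∅={4}

Scan:
[0] read 'a'  n0⇒n6
[1] read 'e'  n6⇒n7
[2] read 'e'  n7⇒n8
[3] read 'a'  n8⇒n9
[4] read 'd'  n9⇒n10  → match P1@[0:4]
[5] read 'b'  n10⇒n1 ·f
[6] read 'b'  n1⇒n1 ·f
[7] read 'a'  n1⇒n2
[8] read 'c'  n2⇒n3
[9] read 'e'  n3⇒n4
[10] read 'b'  n4⇒n5  → match P0@[6:10]
[11] read 'c'  n5⇒n11 ·f
[12] read 'a'  n11⇒n6 ·f
[13] read 'a'  n6⇒n6 ·f
[14] read 'e'  n6⇒n7
[15] read 'c'  n7⇒n18 ·f
[16] read 'c'  n18⇒n25 ·f  → match P5@[15:16]
[17] read 'c'  n25⇒n25 ·f  → match P5@[16:17]
[18] read 'b'  n25⇒n12 ·f
[19] read 'e'  n12⇒n13
[20] read 'd'  n13⇒n14
[21] read 'c'  n14⇒n15
[22] read 'c'  n15⇒n16  → match P2@[17:22],P5@[21:22]
[23] read 'd'  n16⇒n0 ·f
[24] read 'e'  n0⇒n17
[25] read 'c'  n17⇒n18
[26] read 'c'  n18⇒n25 ·f  → match P5@[25:26]
[27] read 'c'  n25⇒n25 ·f  → match P5@[26:27]
[28] read 'c'  n25⇒n25 ·f  → match P5@[27:28]
[29] read 'e'  n25⇒n17 ·f
[30] read 'e'  n17⇒n17 ·f
[31] read 'c'  n17⇒n18
[32] read 'e'  n18⇒n19  → match P3@[30:32]
[33] read 'c'  n19⇒n18 ·f
[34] read 'b'  n18⇒n12 ·f
[35] read 'a'  n12⇒n2 ·f
[36] read 'c'  n2⇒n3
[37] read 'e'  n3⇒n4
[38] read 'b'  n4⇒n5  → match P0@[34:38]
[39] read 'c'  n5⇒n11 ·f
[40] read 'b'  n11⇒n12
[41] read 'b'  n12⇒n1 ·f
[42] read 'c'  n1⇒n11 ·f
[43] read 'd'  n11⇒n0 ·f
[44] read 'e'  n0⇒n17
[45] read 'c'  n17⇒n18
[46] read 'e'  n18⇒n19  → match P3@[44:46]
[47] read 'd'  n19⇒n20 ·f
[48] read 'd'  n20⇒n0 ·f
[49] read 'e'  n0⇒n17
[50] read 'd'  n17⇒n20
[51] read 'a'  n20⇒n21
[52] read 'd'  n21⇒n22
[53] read 'c'  n22⇒n23
[54] read 'd'  n23⇒n24  → match P4@[49:54]
[55] read 'a'  n24⇒n6 ·f
[56] read 'e'  n6⇒n7
[57] read 'e'  n7⇒n8
[58] read 'a'  n8⇒n9
[59] read 'd'  n9⇒n10  → match P1@[55:59]
[60] read 'a'  n10⇒n6 ·f
[61] read 'd'  n6⇒n0 ·f
[62] read 'a'  n0⇒n6
[63] read 'e'  n6⇒n7
[64] read 'e'  n7⇒n8
[65] read 'a'  n8⇒n9
[66] read 'd'  n9⇒n10  → match P1@[62:66]
[67] read 'e'  n10⇒n17 ·f
[68] read 'd'  n17⇒n20
[69] read 'a'  n20⇒n21
[70] read 'd'  n21⇒n22
[71] read 'c'  n22⇒n23

All matches (sorted): [[4,1],[10,0],[16,5],[17,5],[22,2],[22,5],[26,5],[27,5],[28,5],[32,3],[38,0],[46,3],[54,4],[59,1],[66,1]]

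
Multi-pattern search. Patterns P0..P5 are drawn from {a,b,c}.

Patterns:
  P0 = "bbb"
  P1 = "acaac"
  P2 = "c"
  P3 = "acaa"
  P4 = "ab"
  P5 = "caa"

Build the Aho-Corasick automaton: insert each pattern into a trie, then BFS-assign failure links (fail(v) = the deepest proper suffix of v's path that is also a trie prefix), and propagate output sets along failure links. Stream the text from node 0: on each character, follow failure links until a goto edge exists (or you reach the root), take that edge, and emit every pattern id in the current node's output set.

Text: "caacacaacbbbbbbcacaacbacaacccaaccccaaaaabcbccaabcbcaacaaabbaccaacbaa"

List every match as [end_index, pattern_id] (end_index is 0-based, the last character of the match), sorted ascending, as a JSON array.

Build automaton:
Trie (insert patterns):
  0='ε' goto a→4 b→1 c→9
  1='b' goto b→2
  2='bb' goto b→3
  3='bbb' goto ·  ←P0
  4='a' goto b→10 c→5
  5='ac' goto a→6
  6='aca' goto a→7
  7='acaa' goto c→8  ←P3
  8='acaac' goto ·  ←P1
  9='c' goto a→11  ←P2
  10='ab' goto ·  ←P4
  11='ca' goto a→12
  12='caa' goto ·  ←P5

Failure links (BFS by depth):
  n1('b'): parent n0 fail=0; on 'b' 0 → fail=0;  out ∅∪∅=∅
  n4('a'): parent n0 fail=0; on 'a' 0 → fail=0;  out ∅∪∅=∅
  n9('c'): parent n0 fail=0; on 'c' 0 → fail=0;  out {2}∪∅={2}
  n2('bb'): parent n1 fail=0; on 'b' 0 → fail=1;  out ∅∪∅=∅
  n5('ac'): parent n4 fail=0; on 'c' 0 → fail=9;  out ∅∪{2}={2}
  n10('ab'): parent n4 fail=0; on 'b' 0 → fail=1;  out {4}∪∅={4}
  n11('ca'): parent n9 fail=0; on 'a' 0 → fail=4;  out ∅∪∅=∅
  n3('bbb'): parent n2 fail=1; on 'b' 1 → fail=2;  out {0}∪∅={0}
  n6('aca'): parent n5 fail=9; on 'a' 9 → fail=11;  out ∅∪∅=∅
  n12('caa'): parent n11 fail=4; on 'a' 4→0 → fail=4;  out {5}∪∅={5}
  n7('acaa'): parent n6 fail=11; on 'a' 11 → fail=12;  out {3}∪{5}={3,5}
  n8('acaac'): parent n7 fail=12; on 'c' 12→4 → fail=5;  out {1}∪{2}={1,2}

Scan:
i=0 'c': node 0→9  emit P2@[0:0]
i=1 'a': node 9→11
i=2 'a': node 11→12  emit P5@[0:2]
i=3 'c': node 12→5 (fail-walked)  emit P2@[3:3]
i=4 'a': node 5→6
i=5 'c': node 6→5 (fail-walked)  emit P2@[5:5]
i=6 'a': node 5→6
i=7 'a': node 6→7  emit P3@[4:7],P5@[5:7]
i=8 'c': node 7→8  emit P1@[4:8],P2@[8:8]
i=9 'b': node 8→1 (fail-walked)
i=10 'b': node 1→2
i=11 'b': node 2→3  emit P0@[9:11]
i=12 'b': node 3→3 (fail-walked)  emit P0@[10:12]
i=13 'b': node 3→3 (fail-walked)  emit P0@[11:13]
i=14 'b': node 3→3 (fail-walked)  emit P0@[12:14]
i=15 'c': node 3→9 (fail-walked)  emit P2@[15:15]
i=16 'a': node 9→11
i=17 'c': node 11→5 (fail-walked)  emit P2@[17:17]
i=18 'a': node 5→6
i=19 'a': node 6→7  emit P3@[16:19],P5@[17:19]
i=20 'c': node 7→8  emit P1@[16:20],P2@[20:20]
i=21 'b': node 8→1 (fail-walked)
i=22 'a': node 1→4 (fail-walked)
i=23 'c': node 4→5  emit P2@[23:23]
i=24 'a': node 5→6
i=25 'a': node 6→7  emit P3@[22:25],P5@[23:25]
i=26 'c': node 7→8  emit P1@[22:26],P2@[26:26]
i=27 'c': node 8→9 (fail-walked)  emit P2@[27:27]
i=28 'c': node 9→9 (fail-walked)  emit P2@[28:28]
i=29 'a': node 9→11
i=30 'a': node 11→12  emit P5@[28:30]
i=31 'c': node 12→5 (fail-walked)  emit P2@[31:31]
i=32 'c': node 5→9 (fail-walked)  emit P2@[32:32]
i=33 'c': node 9→9 (fail-walked)  emit P2@[33:33]
i=34 'c': node 9→9 (fail-walked)  emit P2@[34:34]
i=35 'a': node 9→11
i=36 'a': node 11→12  emit P5@[34:36]
i=37 'a': node 12→4 (fail-walked)
i=38 'a': node 4→4 (fail-walked)
i=39 'a': node 4→4 (fail-walked)
i=40 'b': node 4→10  emit P4@[39:40]
i=41 'c': node 10→9 (fail-walked)  emit P2@[41:41]
i=42 'b': node 9→1 (fail-walked)
i=43 'c': node 1→9 (fail-walked)  emit P2@[43:43]
i=44 'c': node 9→9 (fail-walked)  emit P2@[44:44]
i=45 'a': node 9→11
i=46 'a': node 11→12  emit P5@[44:46]
i=47 'b': node 12→10 (fail-walked)  emit P4@[46:47]
i=48 'c': node 10→9 (fail-walked)  emit P2@[48:48]
i=49 'b': node 9→1 (fail-walked)
i=50 'c': node 1→9 (fail-walked)  emit P2@[50:50]
i=51 'a': node 9→11
i=52 'a': node 11→12  emit P5@[50:52]
i=53 'c': node 12→5 (fail-walked)  emit P2@[53:53]
i=54 'a': node 5→6
i=55 'a': node 6→7  emit P3@[52:55],P5@[53:55]
i=56 'a': node 7→4 (fail-walked)
i=57 'b': node 4→10  emit P4@[56:57]
i=58 'b': node 10→2 (fail-walked)
i=59 'a': node 2→4 (fail-walked)
i=60 'c': node 4→5  emit P2@[60:60]
i=61 'c': node 5→9 (fail-walked)  emit P2@[61:61]
i=62 'a': node 9→11
i=63 'a': node 11→12  emit P5@[61:63]
i=64 'c': node 12→5 (fail-walked)  emit P2@[64:64]
i=65 'b': node 5→1 (fail-walked)
i=66 'a': node 1→4 (fail-walked)
i=67 'a': node 4→4 (fail-walked)

All matches (sorted): [[0,2],[2,5],[3,2],[5,2],[7,3],[7,5],[8,1],[8,2],[11,0],[12,0],[13,0],[14,0],[15,2],[17,2],[19,3],[19,5],[20,1],[20,2],[23,2],[25,3],[25,5],[26,1],[26,2],[27,2],[28,2],[30,5],[31,2],[32,2],[33,2],[34,2],[36,5],[40,4],[41,2],[43,2],[44,2],[46,5],[47,4],[48,2],[50,2],[52,5],[53,2],[55,3],[55,5],[57,4],[60,2],[61,2],[63,5],[64,2]]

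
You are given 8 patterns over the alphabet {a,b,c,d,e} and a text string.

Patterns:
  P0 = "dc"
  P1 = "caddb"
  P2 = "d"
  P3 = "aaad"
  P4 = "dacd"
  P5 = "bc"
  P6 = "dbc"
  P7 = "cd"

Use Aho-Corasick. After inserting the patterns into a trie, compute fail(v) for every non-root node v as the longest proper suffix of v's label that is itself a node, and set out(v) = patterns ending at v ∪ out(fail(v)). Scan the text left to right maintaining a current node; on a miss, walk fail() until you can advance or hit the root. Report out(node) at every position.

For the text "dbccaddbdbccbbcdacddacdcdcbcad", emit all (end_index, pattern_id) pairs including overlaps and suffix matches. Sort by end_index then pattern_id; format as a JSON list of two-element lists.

Build:
Trie nodes:
  0='ε' goto a→8 b→15 c→3 d→1
  1='d' goto a→12 b→17 c→2  [P2 ends]
  2='dc' goto ·  [P0 ends]
  3='c' goto a→4 d→19
  4='ca' goto d→5
  5='cad' goto d→6
  6='cadd' goto b→7
  7='caddb' goto ·  [P1 ends]
  8='a' goto a→9
  9='aa' goto a→10
  10='aaa' goto d→11
  11='aaad' goto ·  [P3 ends]
  12='da' goto c→13
  13='dac' goto d→14
  14='dacd' goto ·  [P4 ends]
  15='b' goto c→16
  16='bc' goto ·  [P5 ends]
  17='db' goto c→18
  18='dbc' goto ·  [P6 ends]
  19='cd' goto ·  [P7 ends]

BFS fail/out derivation:
  n1('d'): parent n0 fail=0; on 'd' 0 → fail=0;  out {2}∪∅={2}
  n3('c'): parent n0 fail=0; on 'c' 0 → fail=0;  out ∅∪∅=∅
  n8('a'): parent n0 fail=0; on 'a' 0 → fail=0;  out ∅∪∅=∅
  n15('b'): parent n0 fail=0; on 'b' 0 → fail=0;  out ∅∪∅=∅
  n2('dc'): parent n1 fail=0; on 'c' 0 → fail=3;  out {0}∪∅={0}
  n4('ca'): parent n3 fail=0; on 'a' 0 → fail=8;  out ∅∪∅=∅
  n9('aa'): parent n8 fail=0; on 'a' 0 → fail=8;  out ∅∪∅=∅
  n12('da'): parent n1 fail=0; on 'a' 0 → fail=8;  out ∅∪∅=∅
  n16('bc'): parent n15 fail=0; on 'c' 0 → fail=3;  out {5}∪∅={5}
  n17('db'): parent n1 fail=0; on 'b' 0 → fail=15;  out ∅∪∅=∅
  n19('cd'): parent n3 fail=0; on 'd' 0 → fail=1;  out {7}∪{2}={2,7}
  n5('cad'): parent n4 fail=8; on 'd' 8→0 → fail=1;  out ∅∪{2}={2}
  n10('aaa'): parent n9 fail=8; on 'a' 8 → fail=9;  out ∅∪∅=∅
  n13('dac'): parent n12 fail=8; on 'c' 8→0 → fail=3;  out ∅∪∅=∅
  n18('dbc'): parent n17 fail=15; on 'c' 15 → fail=16;  out {6}∪{5}={5,6}
  n6('cadd'): parent n5 fail=1; on 'd' 1→0 → fail=1;  out ∅∪{2}={2}
  n11('aaad'): parent n10 fail=9; on 'd' 9→8→0 → fail=1;  out {3}∪{2}={2,3}
  n14('dacd'): parent n13 fail=3; on 'd' 3 → fail=19;  out {4}∪{2,7}={2,4,7}
  n7('caddb'): parent n6 fail=1; on 'b' 1 → fail=17;  out {1}∪∅={1}

Text stream:
[0] read 'd'  n0⇒n1  → match P2@[0:0]
[1] read 'b'  n1⇒n17
[2] read 'c'  n17⇒n18  → match P5@[1:2],P6@[0:2]
[3] read 'c'  n18⇒n3 (via fail)
[4] read 'a'  n3⇒n4
[5] read 'd'  n4⇒n5  → match P2@[5:5]
[6] read 'd'  n5⇒n6  → match P2@[6:6]
[7] read 'b'  n6⇒n7  → match P1@[3:7]
[8] read 'd'  n7⇒n1 (via fail)  → match P2@[8:8]
[9] read 'b'  n1⇒n17
[10] read 'c'  n17⇒n18  → match P5@[9:10],P6@[8:10]
[11] read 'c'  n18⇒n3 (via fail)
[12] read 'b'  n3⇒n15 (via fail)
[13] read 'b'  n15⇒n15 (via fail)
[14] read 'c'  n15⇒n16  → match P5@[13:14]
[15] read 'd'  n16⇒n19 (via fail)  → match P2@[15:15],P7@[14:15]
[16] read 'a'  n19⇒n12 (via fail)
[17] read 'c'  n12⇒n13
[18] read 'd'  n13⇒n14  → match P2@[18:18],P4@[15:18],P7@[17:18]
[19] read 'd'  n14⇒n1 (via fail)  → match P2@[19:19]
[20] read 'a'  n1⇒n12
[21] read 'c'  n12⇒n13
[22] read 'd'  n13⇒n14  → match P2@[22:22],P4@[19:22],P7@[21:22]
[23] read 'c'  n14⇒n2 (via fail)  → match P0@[22:23]
[24] read 'd'  n2⇒n19 (via fail)  → match P2@[24:24],P7@[23:24]
[25] read 'c'  n19⇒n2 (via fail)  → match P0@[24:25]
[26] read 'b'  n2⇒n15 (via fail)
[27] read 'c'  n15⇒n16  → match P5@[26:27]
[28] read 'a'  n16⇒n4 (via fail)
[29] read 'd'  n4⇒n5  → match P2@[29:29]

All matches (sorted): [[0,2],[2,5],[2,6],[5,2],[6,2],[7,1],[8,2],[10,5],[10,6],[14,5],[15,2],[15,7],[18,2],[18,4],[18,7],[19,2],[22,2],[22,4],[22,7],[23,0],[24,2],[24,7],[25,0],[27,5],[29,2]]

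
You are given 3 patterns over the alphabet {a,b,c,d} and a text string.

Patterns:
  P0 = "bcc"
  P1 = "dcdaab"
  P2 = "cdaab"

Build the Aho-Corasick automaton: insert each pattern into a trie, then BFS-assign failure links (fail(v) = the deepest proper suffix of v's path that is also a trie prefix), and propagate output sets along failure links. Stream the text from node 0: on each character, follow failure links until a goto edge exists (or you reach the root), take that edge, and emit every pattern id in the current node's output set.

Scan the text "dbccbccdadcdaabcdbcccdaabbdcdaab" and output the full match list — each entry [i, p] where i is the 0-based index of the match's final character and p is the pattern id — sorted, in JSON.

Construct AC machine:
Trie nodes:
  n0 'ε': b→1 c→10 d→4
  n1 'b': c→2
  n2 'bc': c→3
  n3 'bcc': ·  ←P0
  n4 'd': c→5
  n5 'dc': d→6
  n6 'dcd': a→7
  n7 'dcda': a→8
  n8 'dcdaa': b→9
  n9 'dcdaab': ·  ←P1
  n10 'c': d→11
  n11 'cd': a→12
  n12 'cda': a→13
  n13 'cdaa': b→14
  n14 'cdaab': ·  ←P2

Failure links (BFS by depth):
  n1('b'): parent n0 fail=0; on 'b' 0 → fail=0;  out ∅∪∅=∅
  n4('d'): parent n0 fail=0; on 'd' 0 → fail=0;  out ∅∪∅=∅
  n10('c'): parent n0 fail=0; on 'c' 0 → fail=0;  out ∅∪∅=∅
  n2('bc'): parent n1 fail=0; on 'c' 0 → fail=10;  out ∅∪∅=∅
  n5('dc'): parent n4 fail=0; on 'c' 0 → fail=10;  out ∅∪∅=∅
  n11('cd'): parent n10 fail=0; on 'd' 0 → fail=4;  out ∅∪∅=∅
  n3('bcc'): parent n2 fail=10; on 'c' 10→0 → fail=10;  out {0}∪∅={0}
  n6('dcd'): parent n5 fail=10; on 'd' 10 → fail=11;  out ∅∪∅=∅
  n12('cda'): parent n11 fail=4; on 'a' 4→0 → fail=0;  out ∅∪∅=∅
  n7('dcda'): parent n6 fail=11; on 'a' 11 → fail=12;  out ∅∪∅=∅
  n13('cdaa'): parent n12 fail=0; on 'a' 0 → fail=0;  out ∅∪∅=∅
  n8('dcdaa'): parent n7 fail=12; on 'a' 12 → fail=13;  out ∅∪∅=∅
  n14('cdaab'): parent n13 fail=0; on 'b' 0 → fail=1;  out {2}∪∅={2}
  n9('dcdaab'): parent n8 fail=13; on 'b' 13 → fail=14;  out {1}∪{2}={1,2}

Run:
pos 0 'd': at 4
pos 1 'b': at 1 (via fail)
pos 2 'c': at 2
pos 3 'c': at 3  ** P0@[1:3]
pos 4 'b': at 1 (via fail)
pos 5 'c': at 2
pos 6 'c': at 3  ** P0@[4:6]
pos 7 'd': at 11 (via fail)
pos 8 'a': at 12
pos 9 'd': at 4 (via fail)
pos 10 'c': at 5
pos 11 'd': at 6
pos 12 'a': at 7
pos 13 'a': at 8
pos 14 'b': at 9  ** P1@[9:14],P2@[10:14]
pos 15 'c': at 2 (via fail)
pos 16 'd': at 11 (via fail)
pos 17 'b': at 1 (via fail)
pos 18 'c': at 2
pos 19 'c': at 3  ** P0@[17:19]
pos 20 'c': at 10 (via fail)
pos 21 'd': at 11
pos 22 'a': at 12
pos 23 'a': at 13
pos 24 'b': at 14  ** P2@[20:24]
pos 25 'b': at 1 (via fail)
pos 26 'd': at 4 (via fail)
pos 27 'c': at 5
pos 28 'd': at 6
pos 29 'a': at 7
pos 30 'a': at 8
pos 31 'b': at 9  ** P1@[26:31],P2@[27:31]

Result: [[3,0],[6,0],[14,1],[14,2],[19,0],[24,2],[31,1],[31,2]]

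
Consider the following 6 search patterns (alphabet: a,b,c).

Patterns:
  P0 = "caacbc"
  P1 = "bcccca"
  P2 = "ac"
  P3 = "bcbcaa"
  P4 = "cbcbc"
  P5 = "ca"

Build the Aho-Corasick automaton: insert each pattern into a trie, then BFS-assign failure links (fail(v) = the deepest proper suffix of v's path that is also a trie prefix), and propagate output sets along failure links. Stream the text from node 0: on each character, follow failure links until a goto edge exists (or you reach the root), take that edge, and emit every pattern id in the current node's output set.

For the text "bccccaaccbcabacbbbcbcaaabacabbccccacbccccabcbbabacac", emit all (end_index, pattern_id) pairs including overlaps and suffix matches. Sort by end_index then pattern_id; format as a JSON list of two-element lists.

Build automaton:
Trie (insert patterns):
  n0 'ε': a→13 b→7 c→1
  n1 'c': a→2 b→19
  n2 'ca': a→3  [P5 ends]
  n3 'caa': c→4
  n4 'caac': b→5
  n5 'caacb': c→6
  n6 'caacbc': ·  [P0 ends]
  n7 'b': c→8
  n8 'bc': b→15 c→9
  n9 'bcc': c→10
  n10 'bccc': c→11
  n11 'bcccc': a→12
  n12 'bcccca': ·  [P1 ends]
  n13 'a': c→14
  n14 'ac': ·  [P2 ends]
  n15 'bcb': c→16
  n16 'bcbc': a→17
  n17 'bcbca': a→18
  n18 'bcbcaa': ·  [P3 ends]
  n19 'cb': c→20
  n20 'cbc': b→21
  n21 'cbcb': c→22
  n22 'cbcbc': ·  [P4 ends]

Failure links (BFS by depth):
  fail(1) 'c': from fail(0)=0 chase 'c': 0 ⇒ 0;  out=∅∪out(0)=∅
  fail(7) 'b': from fail(0)=0 chase 'b': 0 ⇒ 0;  out=∅∪out(0)=∅
  fail(13) 'a': from fail(0)=0 chase 'a': 0 ⇒ 0;  out=∅∪out(0)=∅
  fail(2) 'ca': from fail(1)=0 chase 'a': 0 ⇒ 13;  out={5}∪out(13)={5}
  fail(8) 'bc': from fail(7)=0 chase 'c': 0 ⇒ 1;  out=∅∪out(1)=∅
  fail(14) 'ac': from fail(13)=0 chase 'c': 0 ⇒ 1;  out={2}∪out(1)={2}
  fail(19) 'cb': from fail(1)=0 chase 'b': 0 ⇒ 7;  out=∅∪out(7)=∅
  fail(3) 'caa': from fail(2)=13 chase 'a': 13→0 ⇒ 13;  out=∅∪out(13)=∅
  fail(9) 'bcc': from fail(8)=1 chase 'c': 1→0 ⇒ 1;  out=∅∪out(1)=∅
  fail(15) 'bcb': from fail(8)=1 chase 'b': 1 ⇒ 19;  out=∅∪out(19)=∅
  fail(20) 'cbc': from fail(19)=7 chase 'c': 7 ⇒ 8;  out=∅∪out(8)=∅
  fail(4) 'caac': from fail(3)=13 chase 'c': 13 ⇒ 14;  out=∅∪out(14)={2}
  fail(10) 'bccc': from fail(9)=1 chase 'c': 1→0 ⇒ 1;  out=∅∪out(1)=∅
  fail(16) 'bcbc': from fail(15)=19 chase 'c': 19 ⇒ 20;  out=∅∪out(20)=∅
  fail(21) 'cbcb': from fail(20)=8 chase 'b': 8 ⇒ 15;  out=∅∪out(15)=∅
  fail(5) 'caacb': from fail(4)=14 chase 'b': 14→1 ⇒ 19;  out=∅∪out(19)=∅
  fail(11) 'bcccc': from fail(10)=1 chase 'c': 1→0 ⇒ 1;  out=∅∪out(1)=∅
  fail(17) 'bcbca': from fail(16)=20 chase 'a': 20→8→1 ⇒ 2;  out=∅∪out(2)={5}
  fail(22) 'cbcbc': from fail(21)=15 chase 'c': 15 ⇒ 16;  out={4}∪out(16)={4}
  fail(6) 'caacbc': from fail(5)=19 chase 'c': 19 ⇒ 20;  out={0}∪out(20)={0}
  fail(12) 'bcccca': from fail(11)=1 chase 'a': 1 ⇒ 2;  out={1}∪out(2)={1,5}
  fail(18) 'bcbcaa': from fail(17)=2 chase 'a': 2 ⇒ 3;  out={3}∪out(3)={3}

Text stream:
i=0 'b': node 0→7
i=1 'c': node 7→8
i=2 'c': node 8→9
i=3 'c': node 9→10
i=4 'c': node 10→11
i=5 'a': node 11→12  emit P1@[0:5],P5@[4:5]
i=6 'a': node 12→3 (via fail)
i=7 'c': node 3→4  emit P2@[6:7]
i=8 'c': node 4→1 (via fail)
i=9 'b': node 1→19
i=10 'c': node 19→20
i=11 'a': node 20→2 (via fail)  emit P5@[10:11]
i=12 'b': node 2→7 (via fail)
i=13 'a': node 7→13 (via fail)
i=14 'c': node 13→14  emit P2@[13:14]
i=15 'b': node 14→19 (via fail)
i=16 'b': node 19→7 (via fail)
i=17 'b': node 7→7 (via fail)
i=18 'c': node 7→8
i=19 'b': node 8→15
i=20 'c': node 15→16
i=21 'a': node 16→17  emit P5@[20:21]
i=22 'a': node 17→18  emit P3@[17:22]
i=23 'a': node 18→13 (via fail)
i=24 'b': node 13→7 (via fail)
i=25 'a': node 7→13 (via fail)
i=26 'c': node 13→14  emit P2@[25:26]
i=27 'a': node 14→2 (via fail)  emit P5@[26:27]
i=28 'b': node 2→7 (via fail)
i=29 'b': node 7→7 (via fail)
i=30 'c': node 7→8
i=31 'c': node 8→9
i=32 'c': node 9→10
i=33 'c': node 10→11
i=34 'a': node 11→12  emit P1@[29:34],P5@[33:34]
i=35 'c': node 12→14 (via fail)  emit P2@[34:35]
i=36 'b': node 14→19 (via fail)
i=37 'c': node 19→20
i=38 'c': node 20→9 (via fail)
i=39 'c': node 9→10
i=40 'c': node 10→11
i=41 'a': node 11→12  emit P1@[36:41],P5@[40:41]
i=42 'b': node 12→7 (via fail)
i=43 'c': node 7→8
i=44 'b': node 8→15
i=45 'b': node 15→7 (via fail)
i=46 'a': node 7→13 (via fail)
i=47 'b': node 13→7 (via fail)
i=48 'a': node 7→13 (via fail)
i=49 'c': node 13→14  emit P2@[48:49]
i=50 'a': node 14→2 (via fail)  emit P5@[49:50]
i=51 'c': node 2→14 (via fail)  emit P2@[50:51]

Result: [[5,1],[5,5],[7,2],[11,5],[14,2],[21,5],[22,3],[26,2],[27,5],[34,1],[34,5],[35,2],[41,1],[41,5],[49,2],[50,5],[51,2]]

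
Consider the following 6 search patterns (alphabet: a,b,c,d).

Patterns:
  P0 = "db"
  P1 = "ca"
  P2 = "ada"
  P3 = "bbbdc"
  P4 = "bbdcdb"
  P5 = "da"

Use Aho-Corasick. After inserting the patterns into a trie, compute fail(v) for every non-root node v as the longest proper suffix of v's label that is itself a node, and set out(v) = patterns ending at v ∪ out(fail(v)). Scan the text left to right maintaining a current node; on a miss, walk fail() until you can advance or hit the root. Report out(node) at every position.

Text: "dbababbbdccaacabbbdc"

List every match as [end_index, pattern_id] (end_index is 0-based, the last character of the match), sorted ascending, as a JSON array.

Construct AC machine:
Trie nodes:
  n0 'ε': a→5 b→8 c→3 d→1
  n1 'd': a→17 b→2
  n2 'db': ·  ←P0
  n3 'c': a→4
  n4 'ca': ·  ←P1
  n5 'a': d→6
  n6 'ad': a→7
  n7 'ada': ·  ←P2
  n8 'b': b→9
  n9 'bb': b→10 d→13
  n10 'bbb': d→11
  n11 'bbbd': c→12
  n12 'bbbdc': ·  ←P3
  n13 'bbd': c→14
  n14 'bbdc': d→15
  n15 'bbdcd': b→16
  n16 'bbdcdb': ·  ←P4
  n17 'da': ·  ←P5

BFS fail/out derivation:
  n1('d'): parent n0 fail=0; on 'd' 0 → fail=0;  out ∅∪∅=∅
  n3('c'): parent n0 fail=0; on 'c' 0 → fail=0;  out ∅∪∅=∅
  n5('a'): parent n0 fail=0; on 'a' 0 → fail=0;  out ∅∪∅=∅
  n8('b'): parent n0 fail=0; on 'b' 0 → fail=0;  out ∅∪∅=∅
  n2('db'): parent n1 fail=0; on 'b' 0 → fail=8;  out {0}∪∅={0}
  n4('ca'): parent n3 fail=0; on 'a' 0 → fail=5;  out {1}∪∅={1}
  n6('ad'): parent n5 fail=0; on 'd' 0 → fail=1;  out ∅∪∅=∅
  n9('bb'): parent n8 fail=0; on 'b' 0 → fail=8;  out ∅∪∅=∅
  n17('da'): parent n1 fail=0; on 'a' 0 → fail=5;  out {5}∪∅={5}
  n7('ada'): parent n6 fail=1; on 'a' 1 → fail=17;  out {2}∪{5}={2,5}
  n10('bbb'): parent n9 fail=8; on 'b' 8 → fail=9;  out ∅∪∅=∅
  n13('bbd'): parent n9 fail=8; on 'd' 8→0 → fail=1;  out ∅∪∅=∅
  n11('bbbd'): parent n10 fail=9; on 'd' 9 → fail=13;  out ∅∪∅=∅
  n14('bbdc'): parent n13 fail=1; on 'c' 1→0 → fail=3;  out ∅∪∅=∅
  n12('bbbdc'): parent n11 fail=13; on 'c' 13 → fail=14;  out {3}∪∅={3}
  n15('bbdcd'): parent n14 fail=3; on 'd' 3→0 → fail=1;  out ∅∪∅=∅
  n16('bbdcdb'): parent n15 fail=1; on 'b' 1 → fail=2;  out {4}∪{0}={0,4}

Scan:
pos 0 'd': at 1
pos 1 'b': at 2  emit P0@[0:1]
pos 2 'a': at 5 ·f
pos 3 'b': at 8 ·f
pos 4 'a': at 5 ·f
pos 5 'b': at 8 ·f
pos 6 'b': at 9
pos 7 'b': at 10
pos 8 'd': at 11
pos 9 'c': at 12  emit P3@[5:9]
pos 10 'c': at 3 ·f
pos 11 'a': at 4  emit P1@[10:11]
pos 12 'a': at 5 ·f
pos 13 'c': at 3 ·f
pos 14 'a': at 4  emit P1@[13:14]
pos 15 'b': at 8 ·f
pos 16 'b': at 9
pos 17 'b': at 10
pos 18 'd': at 11
pos 19 'c': at 12  emit P3@[15:19]

Result: [[1,0],[9,3],[11,1],[14,1],[19,3]]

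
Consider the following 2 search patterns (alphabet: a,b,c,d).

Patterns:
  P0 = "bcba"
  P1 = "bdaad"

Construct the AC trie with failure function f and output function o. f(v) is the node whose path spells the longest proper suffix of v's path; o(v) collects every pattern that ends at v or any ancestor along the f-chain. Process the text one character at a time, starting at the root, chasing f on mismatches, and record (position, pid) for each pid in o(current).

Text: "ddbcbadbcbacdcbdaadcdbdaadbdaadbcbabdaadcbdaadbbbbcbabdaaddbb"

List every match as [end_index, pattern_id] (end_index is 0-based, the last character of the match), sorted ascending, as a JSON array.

Construct AC machine:
Trie (insert patterns):
  n0 'ε': b→1
  n1 'b': c→2 d→5
  n2 'bc': b→3
  n3 'bcb': a→4
  n4 'bcba': ·  ←P0
  n5 'bd': a→6
  n6 'bda': a→7
  n7 'bdaa': d→8
  n8 'bdaad': ·  ←P1

BFS fail/out derivation:
  fail(1) 'b': from fail(0)=0 chase 'b': 0 ⇒ 0;  out=∅∪out(0)=∅
  fail(2) 'bc': from fail(1)=0 chase 'c': 0 ⇒ 0;  out=∅∪out(0)=∅
  fail(5) 'bd': from fail(1)=0 chase 'd': 0 ⇒ 0;  out=∅∪out(0)=∅
  fail(3) 'bcb': from fail(2)=0 chase 'b': 0 ⇒ 1;  out=∅∪out(1)=∅
  fail(6) 'bda': from fail(5)=0 chase 'a': 0 ⇒ 0;  out=∅∪out(0)=∅
  fail(4) 'bcba': from fail(3)=1 chase 'a': 1→0 ⇒ 0;  out={0}∪out(0)={0}
  fail(7) 'bdaa': from fail(6)=0 chase 'a': 0 ⇒ 0;  out=∅∪out(0)=∅
  fail(8) 'bdaad': from fail(7)=0 chase 'd': 0 ⇒ 0;  out={1}∪out(0)={1}

Run:
[0] read 'd'  n0⇒n0
[1] read 'd'  n0⇒n0
[2] read 'b'  n0⇒n1
[3] read 'c'  n1⇒n2
[4] read 'b'  n2⇒n3
[5] read 'a'  n3⇒n4  emit P0@[2:5]
[6] read 'd'  n4⇒n0 (via fail)
[7] read 'b'  n0⇒n1
[8] read 'c'  n1⇒n2
[9] read 'b'  n2⇒n3
[10] read 'a'  n3⇒n4  emit P0@[7:10]
[11] read 'c'  n4⇒n0 (via fail)
[12] read 'd'  n0⇒n0
[13] read 'c'  n0⇒n0
[14] read 'b'  n0⇒n1
[15] read 'd'  n1⇒n5
[16] read 'a'  n5⇒n6
[17] read 'a'  n6⇒n7
[18] read 'd'  n7⇒n8  emit P1@[14:18]
[19] read 'c'  n8⇒n0 (via fail)
[20] read 'd'  n0⇒n0
[21] read 'b'  n0⇒n1
[22] read 'd'  n1⇒n5
[23] read 'a'  n5⇒n6
[24] read 'a'  n6⇒n7
[25] read 'd'  n7⇒n8  emit P1@[21:25]
[26] read 'b'  n8⇒n1 (via fail)
[27] read 'd'  n1⇒n5
[28] read 'a'  n5⇒n6
[29] read 'a'  n6⇒n7
[30] read 'd'  n7⇒n8  emit P1@[26:30]
[31] read 'b'  n8⇒n1 (via fail)
[32] read 'c'  n1⇒n2
[33] read 'b'  n2⇒n3
[34] read 'a'  n3⇒n4  emit P0@[31:34]
[35] read 'b'  n4⇒n1 (via fail)
[36] read 'd'  n1⇒n5
[37] read 'a'  n5⇒n6
[38] read 'a'  n6⇒n7
[39] read 'd'  n7⇒n8  emit P1@[35:39]
[40] read 'c'  n8⇒n0 (via fail)
[41] read 'b'  n0⇒n1
[42] read 'd'  n1⇒n5
[43] read 'a'  n5⇒n6
[44] read 'a'  n6⇒n7
[45] read 'd'  n7⇒n8  emit P1@[41:45]
[46] read 'b'  n8⇒n1 (via fail)
[47] read 'b'  n1⇒n1 (via fail)
[48] read 'b'  n1⇒n1 (via fail)
[49] read 'b'  n1⇒n1 (via fail)
[50] read 'c'  n1⇒n2
[51] read 'b'  n2⇒n3
[52] read 'a'  n3⇒n4  emit P0@[49:52]
[53] read 'b'  n4⇒n1 (via fail)
[54] read 'd'  n1⇒n5
[55] read 'a'  n5⇒n6
[56] read 'a'  n6⇒n7
[57] read 'd'  n7⇒n8  emit P1@[53:57]
[58] read 'd'  n8⇒n0 (via fail)
[59] read 'b'  n0⇒n1
[60] read 'b'  n1⇒n1 (via fail)

All matches (sorted): [[5,0],[10,0],[18,1],[25,1],[30,1],[34,0],[39,1],[45,1],[52,0],[57,1]]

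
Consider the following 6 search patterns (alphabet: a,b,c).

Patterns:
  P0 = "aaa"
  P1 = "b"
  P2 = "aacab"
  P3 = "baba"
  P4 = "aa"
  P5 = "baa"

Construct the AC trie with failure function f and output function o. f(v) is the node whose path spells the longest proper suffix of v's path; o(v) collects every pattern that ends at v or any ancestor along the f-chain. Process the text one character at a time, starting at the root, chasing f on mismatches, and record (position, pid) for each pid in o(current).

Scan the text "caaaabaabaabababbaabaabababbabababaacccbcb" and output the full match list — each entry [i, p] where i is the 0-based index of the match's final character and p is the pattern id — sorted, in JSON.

Build:
Trie nodes:
  n0 'ε': a→1 b→4
  n1 'a': a→2
  n2 'aa': a→3 c→5  ←P4
  n3 'aaa': ·  ←P0
  n4 'b': a→8  ←P1
  n5 'aac': a→6
  n6 'aaca': b→7
  n7 'aacab': ·  ←P2
  n8 'ba': a→11 b→9
  n9 'bab': a→10
  n10 'baba': ·  ←P3
  n11 'baa': ·  ←P5

Failure links (BFS by depth):
  n1('a'): parent n0 fail=0; on 'a' 0 → fail=0;  out ∅∪∅=∅
  n4('b'): parent n0 fail=0; on 'b' 0 → fail=0;  out {1}∪∅={1}
  n2('aa'): parent n1 fail=0; on 'a' 0 → fail=1;  out {4}∪∅={4}
  n8('ba'): parent n4 fail=0; on 'a' 0 → fail=1;  out ∅∪∅=∅
  n3('aaa'): parent n2 fail=1; on 'a' 1 → fail=2;  out {0}∪{4}={0,4}
  n5('aac'): parent n2 fail=1; on 'c' 1→0 → fail=0;  out ∅∪∅=∅
  n9('bab'): parent n8 fail=1; on 'b' 1→0 → fail=4;  out ∅∪{1}={1}
  n11('baa'): parent n8 fail=1; on 'a' 1 → fail=2;  out {5}∪{4}={4,5}
  n6('aaca'): parent n5 fail=0; on 'a' 0 → fail=1;  out ∅∪∅=∅
  n10('baba'): parent n9 fail=4; on 'a' 4 → fail=8;  out {3}∪∅={3}
  n7('aacab'): parent n6 fail=1; on 'b' 1→0 → fail=4;  out {2}∪{1}={1,2}

Scan:
pos 0 'c': at 0
pos 1 'a': at 1
pos 2 'a': at 2  → match P4@[1:2]
pos 3 'a': at 3  → match P0@[1:3],P4@[2:3]
pos 4 'a': at 3 ·f  → match P0@[2:4],P4@[3:4]
pos 5 'b': at 4 ·f  → match P1@[5:5]
pos 6 'a': at 8
pos 7 'a': at 11  → match P4@[6:7],P5@[5:7]
pos 8 'b': at 4 ·f  → match P1@[8:8]
pos 9 'a': at 8
pos 10 'a': at 11  → match P4@[9:10],P5@[8:10]
pos 11 'b': at 4 ·f  → match P1@[11:11]
pos 12 'a': at 8
pos 13 'b': at 9  → match P1@[13:13]
pos 14 'a': at 10  → match P3@[11:14]
pos 15 'b': at 9 ·f  → match P1@[15:15]
pos 16 'b': at 4 ·f  → match P1@[16:16]
pos 17 'a': at 8
pos 18 'a': at 11  → match P4@[17:18],P5@[16:18]
pos 19 'b': at 4 ·f  → match P1@[19:19]
pos 20 'a': at 8
pos 21 'a': at 11  → match P4@[20:21],P5@[19:21]
pos 22 'b': at 4 ·f  → match P1@[22:22]
pos 23 'a': at 8
pos 24 'b': at 9  → match P1@[24:24]
pos 25 'a': at 10  → match P3@[22:25]
pos 26 'b': at 9 ·f  → match P1@[26:26]
pos 27 'b': at 4 ·f  → match P1@[27:27]
pos 28 'a': at 8
pos 29 'b': at 9  → match P1@[29:29]
pos 30 'a': at 10  → match P3@[27:30]
pos 31 'b': at 9 ·f  → match P1@[31:31]
pos 32 'a': at 10  → match P3@[29:32]
pos 33 'b': at 9 ·f  → match P1@[33:33]
pos 34 'a': at 10  → match P3@[31:34]
pos 35 'a': at 11 ·f  → match P4@[34:35],P5@[33:35]
pos 36 'c': at 5 ·f
pos 37 'c': at 0 ·f
pos 38 'c': at 0
pos 39 'b': at 4  → match P1@[39:39]
pos 40 'c': at 0 ·f
pos 41 'b': at 4  → match P1@[41:41]

Result: [[2,4],[3,0],[3,4],[4,0],[4,4],[5,1],[7,4],[7,5],[8,1],[10,4],[10,5],[11,1],[13,1],[14,3],[15,1],[16,1],[18,4],[18,5],[19,1],[21,4],[21,5],[22,1],[24,1],[25,3],[26,1],[27,1],[29,1],[30,3],[31,1],[32,3],[33,1],[34,3],[35,4],[35,5],[39,1],[41,1]]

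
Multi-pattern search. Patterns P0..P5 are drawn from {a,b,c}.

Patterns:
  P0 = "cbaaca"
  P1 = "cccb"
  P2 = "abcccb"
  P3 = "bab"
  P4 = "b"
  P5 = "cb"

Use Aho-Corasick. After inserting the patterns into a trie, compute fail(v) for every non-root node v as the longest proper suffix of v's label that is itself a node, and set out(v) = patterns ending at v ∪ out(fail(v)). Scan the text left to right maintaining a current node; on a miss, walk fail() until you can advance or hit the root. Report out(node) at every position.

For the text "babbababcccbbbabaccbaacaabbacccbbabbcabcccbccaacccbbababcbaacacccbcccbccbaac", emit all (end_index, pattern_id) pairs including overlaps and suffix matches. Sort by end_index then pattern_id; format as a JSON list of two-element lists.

Build automaton:
Trie (insert patterns):
  n0 'ε': a→10 b→16 c→1
  n1 'c': b→2 c→7
  n2 'cb': a→3  [P5 ends]
  n3 'cba': a→4
  n4 'cbaa': c→5
  n5 'cbaac': a→6
  n6 'cbaaca': ·  [P0 ends]
  n7 'cc': c→8
  n8 'ccc': b→9
  n9 'cccb': ·  [P1 ends]
  n10 'a': b→11
  n11 'ab': c→12
  n12 'abc': c→13
  n13 'abcc': c→14
  n14 'abccc': b→15
  n15 'abcccb': ·  [P2 ends]
  n16 'b': a→17  [P4 ends]
  n17 'ba': b→18
  n18 'bab': ·  [P3 ends]

BFS fail/out derivation:
  n1('c'): parent n0 fail=0; on 'c' 0 → fail=0;  out ∅∪∅=∅
  n10('a'): parent n0 fail=0; on 'a' 0 → fail=0;  out ∅∪∅=∅
  n16('b'): parent n0 fail=0; on 'b' 0 → fail=0;  out {4}∪∅={4}
  n2('cb'): parent n1 fail=0; on 'b' 0 → fail=16;  out {5}∪{4}={4,5}
  n7('cc'): parent n1 fail=0; on 'c' 0 → fail=1;  out ∅∪∅=∅
  n11('ab'): parent n10 fail=0; on 'b' 0 → fail=16;  out ∅∪{4}={4}
  n17('ba'): parent n16 fail=0; on 'a' 0 → fail=10;  out ∅∪∅=∅
  n3('cba'): parent n2 fail=16; on 'a' 16 → fail=17;  out ∅∪∅=∅
  n8('ccc'): parent n7 fail=1; on 'c' 1 → fail=7;  out ∅∪∅=∅
  n12('abc'): parent n11 fail=16; on 'c' 16→0 → fail=1;  out ∅∪∅=∅
  n18('bab'): parent n17 fail=10; on 'b' 10 → fail=11;  out {3}∪{4}={3,4}
  n4('cbaa'): parent n3 fail=17; on 'a' 17→10→0 → fail=10;  out ∅∪∅=∅
  n9('cccb'): parent n8 fail=7; on 'b' 7→1 → fail=2;  out {1}∪{4,5}={1,4,5}
  n13('abcc'): parent n12 fail=1; on 'c' 1 → fail=7;  out ∅∪∅=∅
  n5('cbaac'): parent n4 fail=10; on 'c' 10→0 → fail=1;  out ∅∪∅=∅
  n14('abccc'): parent n13 fail=7; on 'c' 7 → fail=8;  out ∅∪∅=∅
  n6('cbaaca'): parent n5 fail=1; on 'a' 1→0 → fail=10;  out {0}∪∅={0}
  n15('abcccb'): parent n14 fail=8; on 'b' 8 → fail=9;  out {2}∪{1,4,5}={1,2,4,5}

Scan:
[0] read 'b'  n0⇒n16  → match P4@[0:0]
[1] read 'a'  n16⇒n17
[2] read 'b'  n17⇒n18  → match P3@[0:2],P4@[2:2]
[3] read 'b'  n18⇒n16 ·f  → match P4@[3:3]
[4] read 'a'  n16⇒n17
[5] read 'b'  n17⇒n18  → match P3@[3:5],P4@[5:5]
[6] read 'a'  n18⇒n17 ·f
[7] read 'b'  n17⇒n18  → match P3@[5:7],P4@[7:7]
[8] read 'c'  n18⇒n12 ·f
[9] read 'c'  n12⇒n13
[10] read 'c'  n13⇒n14
[11] read 'b'  n14⇒n15  → match P1@[8:11],P2@[6:11],P4@[11:11],P5@[10:11]
[12] read 'b'  n15⇒n16 ·f  → match P4@[12:12]
[13] read 'b'  n16⇒n16 ·f  → match P4@[13:13]
[14] read 'a'  n16⇒n17
[15] read 'b'  n17⇒n18  → match P3@[13:15],P4@[15:15]
[16] read 'a'  n18⇒n17 ·f
[17] read 'c'  n17⇒n1 ·f
[18] read 'c'  n1⇒n7
[19] read 'b'  n7⇒n2 ·f  → match P4@[19:19],P5@[18:19]
[20] read 'a'  n2⇒n3
[21] read 'a'  n3⇒n4
[22] read 'c'  n4⇒n5
[23] read 'a'  n5⇒n6  → match P0@[18:23]
[24] read 'a'  n6⇒n10 ·f
[25] read 'b'  n10⇒n11  → match P4@[25:25]
[26] read 'b'  n11⇒n16 ·f  → match P4@[26:26]
[27] read 'a'  n16⇒n17
[28] read 'c'  n17⇒n1 ·f
[29] read 'c'  n1⇒n7
[30] read 'c'  n7⇒n8
[31] read 'b'  n8⇒n9  → match P1@[28:31],P4@[31:31],P5@[30:31]
[32] read 'b'  n9⇒n16 ·f  → match P4@[32:32]
[33] read 'a'  n16⇒n17
[34] read 'b'  n17⇒n18  → match P3@[32:34],P4@[34:34]
[35] read 'b'  n18⇒n16 ·f  → match P4@[35:35]
[36] read 'c'  n16⇒n1 ·f
[37] read 'a'  n1⇒n10 ·f
[38] read 'b'  n10⇒n11  → match P4@[38:38]
[39] read 'c'  n11⇒n12
[40] read 'c'  n12⇒n13
[41] read 'c'  n13⇒n14
[42] read 'b'  n14⇒n15  → match P1@[39:42],P2@[37:42],P4@[42:42],P5@[41:42]
[43] read 'c'  n15⇒n1 ·f
[44] read 'c'  n1⇒n7
[45] read 'a'  n7⇒n10 ·f
[46] read 'a'  n10⇒n10 ·f
[47] read 'c'  n10⇒n1 ·f
[48] read 'c'  n1⇒n7
[49] read 'c'  n7⇒n8
[50] read 'b'  n8⇒n9  → match P1@[47:50],P4@[50:50],P5@[49:50]
[51] read 'b'  n9⇒n16 ·f  → match P4@[51:51]
[52] read 'a'  n16⇒n17
[53] read 'b'  n17⇒n18  → match P3@[51:53],P4@[53:53]
[54] read 'a'  n18⇒n17 ·f
[55] read 'b'  n17⇒n18  → match P3@[53:55],P4@[55:55]
[56] read 'c'  n18⇒n12 ·f
[57] read 'b'  n12⇒n2 ·f  → match P4@[57:57],P5@[56:57]
[58] read 'a'  n2⇒n3
[59] read 'a'  n3⇒n4
[60] read 'c'  n4⇒n5
[61] read 'a'  n5⇒n6  → match P0@[56:61]
[62] read 'c'  n6⇒n1 ·f
[63] read 'c'  n1⇒n7
[64] read 'c'  n7⇒n8
[65] read 'b'  n8⇒n9  → match P1@[62:65],P4@[65:65],P5@[64:65]
[66] read 'c'  n9⇒n1 ·f
[67] read 'c'  n1⇒n7
[68] read 'c'  n7⇒n8
[69] read 'b'  n8⇒n9  → match P1@[66:69],P4@[69:69],P5@[68:69]
[70] read 'c'  n9⇒n1 ·f
[71] read 'c'  n1⇒n7
[72] read 'b'  n7⇒n2 ·f  → match P4@[72:72],P5@[71:72]
[73] read 'a'  n2⇒n3
[74] read 'a'  n3⇒n4
[75] read 'c'  n4⇒n5

Matches: [[0,4],[2,3],[2,4],[3,4],[5,3],[5,4],[7,3],[7,4],[11,1],[11,2],[11,4],[11,5],[12,4],[13,4],[15,3],[15,4],[19,4],[19,5],[23,0],[25,4],[26,4],[31,1],[31,4],[31,5],[32,4],[34,3],[34,4],[35,4],[38,4],[42,1],[42,2],[42,4],[42,5],[50,1],[50,4],[50,5],[51,4],[53,3],[53,4],[55,3],[55,4],[57,4],[57,5],[61,0],[65,1],[65,4],[65,5],[69,1],[69,4],[69,5],[72,4],[72,5]]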